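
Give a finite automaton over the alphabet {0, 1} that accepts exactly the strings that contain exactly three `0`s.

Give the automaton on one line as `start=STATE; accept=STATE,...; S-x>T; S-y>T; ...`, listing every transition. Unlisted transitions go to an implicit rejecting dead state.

Count `0`s, saturating at 4: states q0 through q3 mean 0 through 3 `0`s seen; q4 means more than 3. Each `0` increments (capped at q4); other symbols loop. Accept from {q3}.
A 5-state machine:
        0   1  
>  q0   q1  q0 
   q1   q2  q1 
   q2   q3  q2 
 * q3   q4  q3 
   q4   q4  q4 
(> = start, * = accepting)

start=q0; accept=q3; q0-0>q1; q0-1>q0; q1-0>q2; q1-1>q1; q2-0>q3; q2-1>q2; q3-0>q4; q3-1>q3; q4-0>q4; q4-1>q4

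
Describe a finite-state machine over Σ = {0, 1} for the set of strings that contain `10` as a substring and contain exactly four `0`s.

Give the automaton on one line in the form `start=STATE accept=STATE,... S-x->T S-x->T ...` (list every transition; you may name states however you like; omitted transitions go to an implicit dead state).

Build one automaton per condition and run them in lockstep. One (3 states) tracks whether and how much of `10` has been seen; the other (6 states) tracks the count of `0`s, saturating at 5. Each combined state is a pair, one component from each; accept when both components accept. After merging equivalent states the machine shrinks.
With 10 states:
        0   1  
>  q0   q1  q2 
   q1   q3  q4 
   q2   q4  q2 
   q3   q5  q6 
   q4   q6  q4 
   q5   q7  q8 
   q6   q8  q6 
   q7   q7  q7 
   q8   q9  q8 
 * q9   q7  q9 
(> = start, * = accepting)

start=q0 accept=q9 q0-0->q1 q0-1->q2 q1-0->q3 q1-1->q4 q2-0->q4 q2-1->q2 q3-0->q5 q3-1->q6 q4-0->q6 q4-1->q4 q5-0->q7 q5-1->q8 q6-0->q8 q6-1->q6 q7-0->q7 q7-1->q7 q8-0->q9 q8-1->q8 q9-0->q7 q9-1->q9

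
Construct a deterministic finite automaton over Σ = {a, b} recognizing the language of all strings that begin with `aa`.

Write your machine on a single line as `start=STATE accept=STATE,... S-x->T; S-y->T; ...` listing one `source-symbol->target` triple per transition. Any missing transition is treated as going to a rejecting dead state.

Check the first 2 symbols one by one: q0 through q1 record how many have matched `aa` so far; any wrong symbol goes to the dead state q3. After all 2 match we enter the accepting sink q2.
        a   b  
>  q0   q1  q3 
   q1   q2  q3 
 * q2   q2  q2 
   q3   q3  q3 
(> = start, * = accepting)

start=q0; accept=q2; q0-a->q1; q0-b->q3; q1-a->q2; q1-b->q3; q2-a->q2; q2-b->q2; q3-a->q3; q3-b->q3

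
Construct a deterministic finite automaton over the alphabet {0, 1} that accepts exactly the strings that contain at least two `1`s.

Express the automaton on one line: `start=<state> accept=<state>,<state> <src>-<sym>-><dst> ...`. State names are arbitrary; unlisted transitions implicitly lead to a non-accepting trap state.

start=q0 accept=q2,q3 q0-0->q0 q0-1->q1 q1-0->q1 q1-1->q2 q2-0->q2 q2-1->q3 q3-0->q3 q3-1->q3

Only the number of `1`s matters, and only up to 3. Make a chain q0 → q1 → q2 → q3 advanced by each `1` (with q3 absorbing); every other symbol self-loops. The accepting set is {q2, q3}.
4 states suffice.
        0   1  
>  q0   q0  q1 
   q1   q1  q2 
 * q2   q2  q3 
 * q3   q3  q3 
(> = start, * = accepting)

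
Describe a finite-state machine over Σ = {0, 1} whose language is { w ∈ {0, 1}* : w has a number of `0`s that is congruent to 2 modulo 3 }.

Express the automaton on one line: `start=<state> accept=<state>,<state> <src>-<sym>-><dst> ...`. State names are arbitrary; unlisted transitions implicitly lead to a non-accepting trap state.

The only thing that matters is how many `0`s have appeared, reduced mod 3. Use one state per residue: S0 for 0, …, S2 for 2. Reading `0` moves to the next residue; anything else stays put. S2 is accepting.
A 3-state machine:
        0   1  
>  S0   S1  S0 
   S1   S2  S1 
 * S2   S0  S2 
(> = start, * = accepting)

start=S0 accept=S2 S0-0->S1 S0-1->S0 S1-0->S2 S1-1->S1 S2-0->S0 S2-1->S2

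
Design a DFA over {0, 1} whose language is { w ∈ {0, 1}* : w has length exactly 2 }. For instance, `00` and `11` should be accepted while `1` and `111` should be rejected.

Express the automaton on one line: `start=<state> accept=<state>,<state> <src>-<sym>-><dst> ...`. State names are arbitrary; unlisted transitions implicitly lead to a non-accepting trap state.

start=S0 accept=S2 S0-0->S1 S0-1->S1 S1-0->S2 S1-1->S2 S2-0->S3 S2-1->S3 S3-0->S3 S3-1->S3

We only need to distinguish lengths 0, 1, …, 2, and '>2'. Chain S0 → S1 → S2 → S3 on every symbol, with S3 looping. Accepting states: {S2}.
        0   1  
>  S0   S1  S1 
   S1   S2  S2 
 * S2   S3  S3 
   S3   S3  S3 
(> = start, * = accepting)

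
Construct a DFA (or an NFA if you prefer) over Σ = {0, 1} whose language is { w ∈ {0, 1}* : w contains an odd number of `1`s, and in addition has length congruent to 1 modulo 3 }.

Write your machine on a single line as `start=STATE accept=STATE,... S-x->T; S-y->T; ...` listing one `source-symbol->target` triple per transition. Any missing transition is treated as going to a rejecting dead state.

start=S0; accept=S2; S0-0->S1; S0-1->S2; S1-0->S3; S1-1->S4; S2-0->S4; S2-1->S3; S3-0->S0; S3-1->S5; S4-0->S5; S4-1->S0; S5-0->S2; S5-1->S1

Handle the two conditions separately and then intersect. The first has 2 states tracking the count of `1`s modulo 2; the second has 3 states tracking the input length modulo 3. A product state is a pair (one from each), accepting exactly when both do.
6 states suffice.
        0   1  
>  S0   S1  S2 
   S1   S3  S4 
 * S2   S4  S3 
   S3   S0  S5 
   S4   S5  S0 
   S5   S2  S1 
(> = start, * = accepting)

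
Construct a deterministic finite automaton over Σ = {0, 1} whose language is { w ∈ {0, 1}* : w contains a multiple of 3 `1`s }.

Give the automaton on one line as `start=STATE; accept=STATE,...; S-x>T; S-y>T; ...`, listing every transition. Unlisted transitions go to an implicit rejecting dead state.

start=q0; accept=q0; q0-0>q0; q0-1>q1; q1-0>q1; q1-1>q2; q2-0>q2; q2-1>q0

The only thing that matters is how many `1`s have appeared, reduced mod 3. Use one state per residue: q0 for 0, …, q2 for 2. Reading `1` moves to the next residue; anything else stays put. q0 is accepting.
A 3-state machine:
        0   1  
>* q0   q0  q1 
   q1   q1  q2 
   q2   q2  q0 
(> = start, * = accepting)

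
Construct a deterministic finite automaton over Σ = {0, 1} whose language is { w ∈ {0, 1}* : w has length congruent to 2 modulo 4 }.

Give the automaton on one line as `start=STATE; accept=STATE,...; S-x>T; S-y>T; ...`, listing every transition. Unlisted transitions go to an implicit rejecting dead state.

Count input length modulo 4: every symbol advances one step around the cycle s0 → s1 → s2 → s3 → s0. Accept at s2.
With 4 states:
        0   1  
>  s0   s1  s1 
   s1   s2  s2 
 * s2   s3  s3 
   s3   s0  s0 
(> = start, * = accepting)

start=s0; accept=s2; s0-0>s1; s0-1>s1; s1-0>s2; s1-1>s2; s2-0>s3; s2-1>s3; s3-0>s0; s3-1>s0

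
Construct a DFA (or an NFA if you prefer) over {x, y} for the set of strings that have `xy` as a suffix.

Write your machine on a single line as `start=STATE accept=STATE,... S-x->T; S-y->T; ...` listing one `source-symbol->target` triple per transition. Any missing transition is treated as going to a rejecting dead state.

start=A; accept=C; A-x->B; A-y->A; B-x->B; B-y->C; C-x->B; C-y->A

Remember how much of `xy` the current input suffix matches. State A means no match yet; B means the last symbol is `x`; C means the last 2 symbols are `xy`. Only C accepts. On a mismatch, fall back to the longest proper suffix that is still a prefix of `xy`.
A 3-state machine:
       x  y 
>  A   B  A 
   B   B  C 
 * C   B  A 
(> = start, * = accepting)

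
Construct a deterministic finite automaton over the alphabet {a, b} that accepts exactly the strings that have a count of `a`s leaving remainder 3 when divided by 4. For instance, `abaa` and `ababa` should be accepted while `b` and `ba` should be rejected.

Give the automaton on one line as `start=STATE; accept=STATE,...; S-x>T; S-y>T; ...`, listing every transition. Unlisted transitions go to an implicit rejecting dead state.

The only thing that matters is how many `a`s have appeared, reduced mod 4. Use one state per residue: s0 for 0, …, s3 for 3. Reading `a` moves to the next residue; anything else stays put. s3 is accepting.
With 4 states:
        a   b  
>  s0   s1  s0 
   s1   s2  s1 
   s2   s3  s2 
 * s3   s0  s3 
(> = start, * = accepting)

start=s0; accept=s3; s0-a>s1; s0-b>s0; s1-a>s2; s1-b>s1; s2-a>s3; s2-b>s2; s3-a>s0; s3-b>s3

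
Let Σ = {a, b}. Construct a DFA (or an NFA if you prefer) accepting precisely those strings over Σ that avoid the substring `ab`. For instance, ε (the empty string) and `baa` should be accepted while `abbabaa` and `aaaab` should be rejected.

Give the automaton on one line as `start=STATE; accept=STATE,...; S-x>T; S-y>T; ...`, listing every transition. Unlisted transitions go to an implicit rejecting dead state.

Track partial matches of the forbidden pattern `ab`. State s2 is a dead state reached once `ab` has occurred; every other state accepts. s0 means no part of `ab` is currently matched.
With 3 states:
        a   b  
>* s0   s1  s0 
 * s1   s1  s2 
   s2   s2  s2 
(> = start, * = accepting)

start=s0; accept=s0,s1; s0-a>s1; s0-b>s0; s1-a>s1; s1-b>s2; s2-a>s2; s2-b>s2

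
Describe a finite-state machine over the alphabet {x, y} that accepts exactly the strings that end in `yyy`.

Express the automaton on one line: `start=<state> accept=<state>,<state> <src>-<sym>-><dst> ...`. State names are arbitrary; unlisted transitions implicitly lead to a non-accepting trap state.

Let each state record the length of the longest suffix of the input read so far that is also a prefix of `yyy`. s1 means the last symbol is `y`; s2 means the last 2 symbols are `yy`; s3 means the last 3 symbols are `yyy`. Accept only at s3, where the string currently ends in `yyy`.
        x   y  
>  s0   s0  s1 
   s1   s0  s2 
   s2   s0  s3 
 * s3   s0  s3 
(> = start, * = accepting)

start=s0 accept=s3 s0-x->s0 s0-y->s1 s1-x->s0 s1-y->s2 s2-x->s0 s2-y->s3 s3-x->s0 s3-y->s3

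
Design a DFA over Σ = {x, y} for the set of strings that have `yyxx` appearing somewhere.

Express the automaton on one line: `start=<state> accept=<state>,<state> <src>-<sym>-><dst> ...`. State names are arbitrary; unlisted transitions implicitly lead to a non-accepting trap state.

start=q0 accept=q4 q0-x->q0 q0-y->q1 q1-x->q0 q1-y->q2 q2-x->q3 q2-y->q2 q3-x->q4 q3-y->q1 q4-x->q4 q4-y->q4

States q0..q3 record the length of the longest prefix of `yyxx` that matches the current input suffix. Reaching q4 means `yyxx` has been seen, and we stay there forever. Accept from q4.
5 states suffice.
        x   y  
>  q0   q0  q1 
   q1   q0  q2 
   q2   q3  q2 
   q3   q4  q1 
 * q4   q4  q4 
(> = start, * = accepting)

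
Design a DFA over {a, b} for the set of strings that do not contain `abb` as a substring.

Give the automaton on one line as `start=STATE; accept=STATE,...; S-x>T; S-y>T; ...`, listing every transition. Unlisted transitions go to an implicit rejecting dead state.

This is the complement of 'contains `abb`'. Use the same substring-matching states — q0 through q3 holding how much of `abb` has just been matched — but flip the accepting set: everything except the trap q3 accepts.
A 4-state machine:
        a   b  
>* q0   q1  q0 
 * q1   q1  q2 
 * q2   q1  q3 
   q3   q3  q3 
(> = start, * = accepting)

start=q0; accept=q0,q1,q2; q0-a>q1; q0-b>q0; q1-a>q1; q1-b>q2; q2-a>q1; q2-b>q3; q3-a>q3; q3-b>q3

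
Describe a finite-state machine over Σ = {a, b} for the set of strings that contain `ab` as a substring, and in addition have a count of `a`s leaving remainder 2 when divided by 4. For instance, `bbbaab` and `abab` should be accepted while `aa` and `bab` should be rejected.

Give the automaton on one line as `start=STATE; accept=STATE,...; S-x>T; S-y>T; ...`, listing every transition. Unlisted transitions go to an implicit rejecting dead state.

start=s0; accept=s5; s0-a>s1; s0-b>s0; s1-a>s2; s1-b>s3; s2-a>s4; s2-b>s5; s3-a>s5; s3-b>s3; s4-a>s6; s4-b>s7; s5-a>s7; s5-b>s5; s6-a>s1; s6-b>s8; s7-a>s8; s7-b>s7; s8-a>s3; s8-b>s8

Build one automaton per condition and run them in lockstep. One (3 states) tracks whether and how much of `ab` has been seen; the other (4 states) tracks the count of `a`s modulo 4. Each combined state is a pair, one component from each; accept when both components accept.
A 9-state machine:
        a   b  
>  s0   s1  s0 
   s1   s2  s3 
   s2   s4  s5 
   s3   s5  s3 
   s4   s6  s7 
 * s5   s7  s5 
   s6   s1  s8 
   s7   s8  s7 
   s8   s3  s8 
(> = start, * = accepting)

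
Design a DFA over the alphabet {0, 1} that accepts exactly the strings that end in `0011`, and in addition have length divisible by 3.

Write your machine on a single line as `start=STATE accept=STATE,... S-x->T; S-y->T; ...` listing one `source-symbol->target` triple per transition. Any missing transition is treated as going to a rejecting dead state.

Run two small machines in parallel and take their product. The first has 5 states tracking how much of the suffix `0011` has currently been matched; the second has 3 states tracking the input length modulo 3. A product state is a pair (one from each), accepting exactly when both do.
A 15-state machine:
          0    1  
>  q0     q1   q2 
   q1     q3   q4 
   q2     q5   q4 
   q3     q6   q7 
   q4     q8   q0 
   q5     q6   q0 
   q6     q9  q10 
   q7     q1  q11 
   q8     q9   q2 
   q9     q3  q12 
   q10    q5  q13 
   q11    q5   q4 
   q12    q8  q14 
   q13    q8   q0 
 * q14    q1   q2 
(> = start, * = accepting)

start=q0; accept=q14; q0-0->q1; q0-1->q2; q1-0->q3; q1-1->q4; q2-0->q5; q2-1->q4; q3-0->q6; q3-1->q7; q4-0->q8; q4-1->q0; q5-0->q6; q5-1->q0; q6-0->q9; q6-1->q10; q7-0->q1; q7-1->q11; q8-0->q9; q8-1->q2; q9-0->q3; q9-1->q12; q10-0->q5; q10-1->q13; q11-0->q5; q11-1->q4; q12-0->q8; q12-1->q14; q13-0->q8; q13-1->q0; q14-0->q1; q14-1->q2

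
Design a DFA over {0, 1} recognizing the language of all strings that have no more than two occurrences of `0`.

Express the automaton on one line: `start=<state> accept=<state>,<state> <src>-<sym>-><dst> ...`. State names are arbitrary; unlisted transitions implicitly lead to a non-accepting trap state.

Count `0`s, saturating at 3: states q0 through q2 mean 0 through 2 `0`s seen; q3 means more than 2. Each `0` increments (capped at q3); other symbols loop. Accept from {q0, q1, q2}.
With 4 states:
        0   1  
>* q0   q1  q0 
 * q1   q2  q1 
 * q2   q3  q2 
   q3   q3  q3 
(> = start, * = accepting)

start=q0 accept=q0,q1,q2 q0-0->q1 q0-1->q0 q1-0->q2 q1-1->q1 q2-0->q3 q2-1->q2 q3-0->q3 q3-1->q3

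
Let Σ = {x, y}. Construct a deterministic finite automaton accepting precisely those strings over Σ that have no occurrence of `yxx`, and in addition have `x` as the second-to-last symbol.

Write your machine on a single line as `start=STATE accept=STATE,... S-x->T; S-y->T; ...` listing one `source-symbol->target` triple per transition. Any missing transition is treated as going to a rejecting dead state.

start=q0; accept=q3,q4; q0-x->q1; q0-y->q2; q1-x->q3; q1-y->q4; q2-x->q5; q2-y->q2; q3-x->q3; q3-y->q4; q4-x->q5; q4-y->q2; q5-x->q6; q5-y->q4; q6-x->q6; q6-y->q6

Run two small machines in parallel and take their product. The first has 4 states tracking partial matches of the forbidden pattern `yxx`; the second has 7 states tracking the last 2 symbols read. A product state is a pair (one from each), accepting exactly when both do. Equivalent product states are then merged.
A 7-state machine:
        x   y  
>  q0   q1  q2 
   q1   q3  q4 
   q2   q5  q2 
 * q3   q3  q4 
 * q4   q5  q2 
   q5   q6  q4 
   q6   q6  q6 
(> = start, * = accepting)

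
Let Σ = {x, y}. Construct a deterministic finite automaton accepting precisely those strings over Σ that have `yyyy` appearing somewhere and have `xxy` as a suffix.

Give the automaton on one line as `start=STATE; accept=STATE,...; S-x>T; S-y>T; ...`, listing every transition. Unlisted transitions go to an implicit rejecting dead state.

Build one automaton per condition and run them in lockstep. One (5 states) tracks whether and how much of `yyyy` has been seen; the other (4 states) tracks how much of the suffix `xxy` has currently been matched. Each combined state is a pair, one component from each; accept when both components accept.
An 11-state machine:
       x  y 
>  A   B  C 
   B   D  C 
   C   B  E 
   D   D  F 
   E   B  G 
   F   B  E 
   G   B  H 
   H   I  H 
   I   J  H 
   J   J  K 
 * K   I  H 
(> = start, * = accepting)

start=A; accept=K; A-x>B; A-y>C; B-x>D; B-y>C; C-x>B; C-y>E; D-x>D; D-y>F; E-x>B; E-y>G; F-x>B; F-y>E; G-x>B; G-y>H; H-x>I; H-y>H; I-x>J; I-y>H; J-x>J; J-y>K; K-x>I; K-y>H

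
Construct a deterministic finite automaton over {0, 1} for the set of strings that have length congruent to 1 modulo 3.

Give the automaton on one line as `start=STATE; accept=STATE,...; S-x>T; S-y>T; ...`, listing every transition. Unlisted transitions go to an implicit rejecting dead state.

Count input length modulo 3: every symbol advances one step around the cycle S0 → S1 → S2 → S0. Accept at S1.
A 3-state machine:
        0   1  
>  S0   S1  S1 
 * S1   S2  S2 
   S2   S0  S0 
(> = start, * = accepting)

start=S0; accept=S1; S0-0>S1; S0-1>S1; S1-0>S2; S1-1>S2; S2-0>S0; S2-1>S0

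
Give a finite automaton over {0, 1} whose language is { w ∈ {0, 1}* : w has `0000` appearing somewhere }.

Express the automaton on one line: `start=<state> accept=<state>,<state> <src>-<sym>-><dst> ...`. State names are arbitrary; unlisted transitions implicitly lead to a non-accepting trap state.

start=S0 accept=S4 S0-0->S1 S0-1->S0 S1-0->S2 S1-1->S0 S2-0->S3 S2-1->S0 S3-0->S4 S3-1->S0 S4-0->S4 S4-1->S4

States S0..S3 record the length of the longest prefix of `0000` that matches the current input suffix. Reaching S4 means `0000` has been seen, and we stay there forever. Accept from S4.
A 5-state machine:
        0   1  
>  S0   S1  S0 
   S1   S2  S0 
   S2   S3  S0 
   S3   S4  S0 
 * S4   S4  S4 
(> = start, * = accepting)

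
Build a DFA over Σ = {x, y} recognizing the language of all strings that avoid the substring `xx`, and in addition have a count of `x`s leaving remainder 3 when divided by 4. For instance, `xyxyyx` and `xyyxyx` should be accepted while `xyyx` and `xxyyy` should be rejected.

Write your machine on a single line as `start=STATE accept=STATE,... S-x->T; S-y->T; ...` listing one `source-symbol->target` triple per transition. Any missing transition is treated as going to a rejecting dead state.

Handle the two conditions separately and then intersect. One (3 states) tracks partial matches of the forbidden pattern `xx`; the other (4 states) tracks the count of `x`s modulo 4. Each combined state is a pair, one component from each; accept when both components accept. Minimizing collapses redundant product states.
9 states suffice.
       x  y 
>  A   B  A 
   B   C  D 
   C   C  C 
   D   E  D 
   E   C  F 
   F   G  F 
 * G   C  H 
 * H   I  H 
   I   C  A 
(> = start, * = accepting)

start=A; accept=G,H; A-x->B; A-y->A; B-x->C; B-y->D; C-x->C; C-y->C; D-x->E; D-y->D; E-x->C; E-y->F; F-x->G; F-y->F; G-x->C; G-y->H; H-x->I; H-y->H; I-x->C; I-y->A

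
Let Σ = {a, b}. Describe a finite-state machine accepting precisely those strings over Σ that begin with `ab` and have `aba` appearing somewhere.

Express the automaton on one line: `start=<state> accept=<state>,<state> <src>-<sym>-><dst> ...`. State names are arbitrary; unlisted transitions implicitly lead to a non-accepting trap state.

Build one automaton per condition and run them in lockstep. One (4 states) tracks whether the input so far still matches the prefix `ab`; the other (4 states) tracks whether and how much of `aba` has been seen. Each combined state is a pair, one component from each; accept when both components accept.
A 10-state machine:
        a   b  
>  S0   S1  S2 
   S1   S3  S4 
   S2   S3  S2 
   S3   S3  S5 
   S4   S6  S7 
   S5   S8  S2 
 * S6   S6  S6 
   S7   S9  S7 
   S8   S8  S8 
   S9   S9  S4 
(> = start, * = accepting)

start=S0 accept=S6 S0-a->S1 S0-b->S2 S1-a->S3 S1-b->S4 S2-a->S3 S2-b->S2 S3-a->S3 S3-b->S5 S4-a->S6 S4-b->S7 S5-a->S8 S5-b->S2 S6-a->S6 S6-b->S6 S7-a->S9 S7-b->S7 S8-a->S8 S8-b->S8 S9-a->S9 S9-b->S4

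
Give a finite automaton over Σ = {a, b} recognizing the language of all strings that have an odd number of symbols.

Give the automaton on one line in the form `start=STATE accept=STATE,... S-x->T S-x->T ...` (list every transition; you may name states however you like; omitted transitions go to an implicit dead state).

start=s0 accept=s1 s0-a->s1 s0-b->s1 s1-a->s0 s1-b->s0

Only the length mod 2 matters, so use a 2-cycle: from any state, every input symbol moves to the next state, wrapping s1 back to s0. Mark s1 accepting.
        a   b  
>  s0   s1  s1 
 * s1   s0  s0 
(> = start, * = accepting)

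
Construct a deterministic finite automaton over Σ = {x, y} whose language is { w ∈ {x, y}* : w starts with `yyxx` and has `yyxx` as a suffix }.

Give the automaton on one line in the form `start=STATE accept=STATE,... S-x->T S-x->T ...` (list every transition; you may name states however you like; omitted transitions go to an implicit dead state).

start=A accept=F A-x->B A-y->C B-x->B B-y->B C-x->B C-y->D D-x->E D-y->B E-x->F E-y->B F-x->G F-y->H G-x->G G-y->H H-x->G H-y->I I-x->J I-y->I J-x->F J-y->H

Run two small machines in parallel and take their product. One (6 states) tracks whether the input so far still matches the prefix `yyxx`; the other (5 states) tracks how much of the suffix `yyxx` has currently been matched. Each combined state is a pair, one component from each; accept when both components accept. Equivalent product states are then merged.
       x  y 
>  A   B  C 
   B   B  B 
   C   B  D 
   D   E  B 
   E   F  B 
 * F   G  H 
   G   G  H 
   H   G  I 
   I   J  I 
   J   F  H 
(> = start, * = accepting)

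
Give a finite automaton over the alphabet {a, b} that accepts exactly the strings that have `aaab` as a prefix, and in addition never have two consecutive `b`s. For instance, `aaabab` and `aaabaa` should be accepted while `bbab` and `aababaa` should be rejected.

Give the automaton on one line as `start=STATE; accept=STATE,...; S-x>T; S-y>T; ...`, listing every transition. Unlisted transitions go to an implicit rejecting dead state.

Run two small machines in parallel and take their product. One (6 states) tracks whether the input so far still matches the prefix `aaab`; the other (3 states) tracks partial matches of the forbidden pattern `bb`. Each combined state is a pair, one component from each; accept when both components accept. Equivalent product states are then merged.
A 7-state machine:
        a   b  
>  q0   q1  q2 
   q1   q3  q2 
   q2   q2  q2 
   q3   q4  q2 
   q4   q2  q5 
 * q5   q6  q2 
 * q6   q6  q5 
(> = start, * = accepting)

start=q0; accept=q5,q6; q0-a>q1; q0-b>q2; q1-a>q3; q1-b>q2; q2-a>q2; q2-b>q2; q3-a>q4; q3-b>q2; q4-a>q2; q4-b>q5; q5-a>q6; q5-b>q2; q6-a>q6; q6-b>q5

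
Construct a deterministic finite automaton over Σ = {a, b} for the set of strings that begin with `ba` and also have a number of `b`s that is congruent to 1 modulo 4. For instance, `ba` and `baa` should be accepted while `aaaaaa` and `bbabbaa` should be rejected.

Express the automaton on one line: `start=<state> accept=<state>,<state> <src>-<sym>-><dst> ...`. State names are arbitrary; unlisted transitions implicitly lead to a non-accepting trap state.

Handle the two conditions separately and then intersect. One (4 states) tracks whether the input so far still matches the prefix `ba`; the other (4 states) tracks the count of `b`s modulo 4. Each combined state is a pair, one component from each; accept when both components accept. After merging equivalent states the machine shrinks.
A 7-state machine:
        a   b  
>  S0   S1  S2 
   S1   S1  S1 
   S2   S3  S1 
 * S3   S3  S4 
   S4   S4  S5 
   S5   S5  S6 
   S6   S6  S3 
(> = start, * = accepting)

start=S0 accept=S3 S0-a->S1 S0-b->S2 S1-a->S1 S1-b->S1 S2-a->S3 S2-b->S1 S3-a->S3 S3-b->S4 S4-a->S4 S4-b->S5 S5-a->S5 S5-b->S6 S6-a->S6 S6-b->S3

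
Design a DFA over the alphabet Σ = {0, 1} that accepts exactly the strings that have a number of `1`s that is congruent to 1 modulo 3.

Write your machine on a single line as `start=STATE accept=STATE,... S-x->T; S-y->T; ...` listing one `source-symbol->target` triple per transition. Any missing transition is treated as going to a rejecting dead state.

Keep the running count of `1`s modulo 3: each `1` advances along the cycle q0 → q1 → q2 → q0 while other symbols loop. Accept at q1.
        0   1  
>  q0   q0  q1 
 * q1   q1  q2 
   q2   q2  q0 
(> = start, * = accepting)

start=q0; accept=q1; q0-0->q0; q0-1->q1; q1-0->q1; q1-1->q2; q2-0->q2; q2-1->q0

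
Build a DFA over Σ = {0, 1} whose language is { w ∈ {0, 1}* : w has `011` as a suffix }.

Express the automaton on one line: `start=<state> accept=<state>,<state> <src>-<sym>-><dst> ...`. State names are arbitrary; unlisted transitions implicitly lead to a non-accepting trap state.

start=S0 accept=S3 S0-0->S1 S0-1->S0 S1-0->S1 S1-1->S2 S2-0->S1 S2-1->S3 S3-0->S1 S3-1->S0

Remember how much of `011` the current input suffix matches. State S0 means no match yet; S1 means the last symbol is `0`; S2 means the last 2 symbols are `01`; S3 means the last 3 symbols are `011`. Only S3 accepts. On a mismatch, fall back to the longest proper suffix that is still a prefix of `011`.
A 4-state machine:
        0   1  
>  S0   S1  S0 
   S1   S1  S2 
   S2   S1  S3 
 * S3   S1  S0 
(> = start, * = accepting)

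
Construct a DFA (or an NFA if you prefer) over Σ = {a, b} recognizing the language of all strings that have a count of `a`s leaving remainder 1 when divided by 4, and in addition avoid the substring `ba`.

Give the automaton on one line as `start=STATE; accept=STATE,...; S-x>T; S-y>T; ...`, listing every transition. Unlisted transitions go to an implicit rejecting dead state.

Build one automaton per condition and run them in lockstep. One (4 states) tracks the count of `a`s modulo 4; the other (3 states) tracks partial matches of the forbidden pattern `ba`. Each combined state is a pair, one component from each; accept when both components accept.
12 states suffice.
          a    b  
>  q0     q1   q2 
 * q1     q3   q4 
   q2     q5   q2 
   q3     q6   q7 
 * q4     q8   q4 
   q5     q8   q5 
   q6     q0   q9 
   q7    q10   q7 
   q8    q10   q8 
   q9    q11   q9 
   q10   q11  q10 
   q11    q5  q11 
(> = start, * = accepting)

start=q0; accept=q1,q4; q0-a>q1; q0-b>q2; q1-a>q3; q1-b>q4; q2-a>q5; q2-b>q2; q3-a>q6; q3-b>q7; q4-a>q8; q4-b>q4; q5-a>q8; q5-b>q5; q6-a>q0; q6-b>q9; q7-a>q10; q7-b>q7; q8-a>q10; q8-b>q8; q9-a>q11; q9-b>q9; q10-a>q11; q10-b>q10; q11-a>q5; q11-b>q11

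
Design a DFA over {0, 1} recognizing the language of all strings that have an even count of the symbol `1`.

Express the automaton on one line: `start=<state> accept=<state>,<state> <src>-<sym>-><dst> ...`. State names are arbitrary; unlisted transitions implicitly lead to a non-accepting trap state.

Keep the running count of `1`s modulo 2: each `1` advances along the cycle A → B → A while other symbols loop. Accept at A.
       0  1 
>* A   A  B 
   B   B  A 
(> = start, * = accepting)

start=A accept=A A-0->A A-1->B B-0->B B-1->A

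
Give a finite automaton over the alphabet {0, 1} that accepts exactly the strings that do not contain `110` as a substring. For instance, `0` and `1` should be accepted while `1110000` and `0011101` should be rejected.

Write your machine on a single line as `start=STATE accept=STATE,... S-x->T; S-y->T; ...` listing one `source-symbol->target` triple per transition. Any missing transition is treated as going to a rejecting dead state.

Track partial matches of the forbidden pattern `110`. State q3 is a dead state reached once `110` has occurred; every other state accepts. q0 means no part of `110` is currently matched.
4 states suffice.
        0   1  
>* q0   q0  q1 
 * q1   q0  q2 
 * q2   q3  q2 
   q3   q3  q3 
(> = start, * = accepting)

start=q0; accept=q0,q1,q2; q0-0->q0; q0-1->q1; q1-0->q0; q1-1->q2; q2-0->q3; q2-1->q2; q3-0->q3; q3-1->q3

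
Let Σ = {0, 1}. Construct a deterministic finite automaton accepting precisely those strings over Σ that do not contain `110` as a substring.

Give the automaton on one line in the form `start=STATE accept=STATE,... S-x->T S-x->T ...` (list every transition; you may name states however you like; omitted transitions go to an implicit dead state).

start=q0 accept=q0,q1,q2 q0-0->q0 q0-1->q1 q1-0->q0 q1-1->q2 q2-0->q3 q2-1->q2 q3-0->q3 q3-1->q3

This is the complement of 'contains `110`'. Use the same substring-matching states — q0 through q3 holding how much of `110` has just been matched — but flip the accepting set: everything except the trap q3 accepts.
A 4-state machine:
        0   1  
>* q0   q0  q1 
 * q1   q0  q2 
 * q2   q3  q2 
   q3   q3  q3 
(> = start, * = accepting)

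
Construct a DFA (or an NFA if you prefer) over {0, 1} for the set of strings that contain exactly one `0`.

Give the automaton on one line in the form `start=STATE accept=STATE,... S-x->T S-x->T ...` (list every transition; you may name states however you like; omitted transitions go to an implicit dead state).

start=q0 accept=q1 q0-0->q1 q0-1->q0 q1-0->q2 q1-1->q1 q2-0->q2 q2-1->q2

Count `0`s, saturating at 2: state q0 means no `0` yet, q1 means one `0` seen, q2 means more than one. Each `0` increments (capped at q2); other symbols loop. Accept from {q1}.
A 3-state machine:
        0   1  
>  q0   q1  q0 
 * q1   q2  q1 
   q2   q2  q2 
(> = start, * = accepting)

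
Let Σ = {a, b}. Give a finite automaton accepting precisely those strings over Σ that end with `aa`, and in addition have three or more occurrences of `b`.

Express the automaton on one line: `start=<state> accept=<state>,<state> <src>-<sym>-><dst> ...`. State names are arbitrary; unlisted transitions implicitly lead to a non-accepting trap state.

Build one automaton per condition and run them in lockstep. The first has 3 states tracking how much of the suffix `aa` has currently been matched; the second has 5 states tracking the count of `b`s, saturating at 4. A product state is a pair (one from each), accepting exactly when both do.
A 15-state machine:
          a    b  
>  s0     s1   s2 
   s1     s3   s2 
   s2     s4   s5 
   s3     s3   s2 
   s4     s6   s5 
   s5     s7   s8 
   s6     s6   s5 
   s7     s9   s8 
   s8    s10  s11 
   s9     s9   s8 
   s10   s12  s11 
   s11   s13  s11 
 * s12   s12  s11 
   s13   s14  s11 
 * s14   s14  s11 
(> = start, * = accepting)

start=s0 accept=s12,s14 s0-a->s1 s0-b->s2 s1-a->s3 s1-b->s2 s2-a->s4 s2-b->s5 s3-a->s3 s3-b->s2 s4-a->s6 s4-b->s5 s5-a->s7 s5-b->s8 s6-a->s6 s6-b->s5 s7-a->s9 s7-b->s8 s8-a->s10 s8-b->s11 s9-a->s9 s9-b->s8 s10-a->s12 s10-b->s11 s11-a->s13 s11-b->s11 s12-a->s12 s12-b->s11 s13-a->s14 s13-b->s11 s14-a->s14 s14-b->s11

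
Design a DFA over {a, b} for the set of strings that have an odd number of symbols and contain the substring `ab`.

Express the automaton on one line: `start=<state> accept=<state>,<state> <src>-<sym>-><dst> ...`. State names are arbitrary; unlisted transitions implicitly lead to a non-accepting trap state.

start=s0 accept=s5 s0-a->s1 s0-b->s2 s1-a->s3 s1-b->s4 s2-a->s3 s2-b->s0 s3-a->s1 s3-b->s5 s4-a->s5 s4-b->s5 s5-a->s4 s5-b->s4

Handle the two conditions separately and then intersect. The first has 2 states tracking the input length modulo 2; the second has 3 states tracking whether and how much of `ab` has been seen. A product state is a pair (one from each), accepting exactly when both do.
6 states suffice.
        a   b  
>  s0   s1  s2 
   s1   s3  s4 
   s2   s3  s0 
   s3   s1  s5 
   s4   s5  s5 
 * s5   s4  s4 
(> = start, * = accepting)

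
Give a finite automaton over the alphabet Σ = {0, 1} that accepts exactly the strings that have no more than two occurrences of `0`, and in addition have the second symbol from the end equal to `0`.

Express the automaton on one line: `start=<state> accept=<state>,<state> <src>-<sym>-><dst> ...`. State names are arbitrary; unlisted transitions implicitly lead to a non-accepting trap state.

start=A accept=C,D,F A-0->B A-1->A B-0->C B-1->D C-0->E C-1->F D-0->G D-1->H E-0->E E-1->E F-0->E F-1->E G-0->E G-1->F H-0->G H-1->H

Run two small machines in parallel and take their product. One (4 states) tracks the count of `0`s, saturating at 3; the other (7 states) tracks the last 2 symbols read. Each combined state is a pair, one component from each; accept when both components accept. Equivalent product states are then merged.
       0  1 
>  A   B  A 
   B   C  D 
 * C   E  F 
 * D   G  H 
   E   E  E 
 * F   E  E 
   G   E  F 
   H   G  H 
(> = start, * = accepting)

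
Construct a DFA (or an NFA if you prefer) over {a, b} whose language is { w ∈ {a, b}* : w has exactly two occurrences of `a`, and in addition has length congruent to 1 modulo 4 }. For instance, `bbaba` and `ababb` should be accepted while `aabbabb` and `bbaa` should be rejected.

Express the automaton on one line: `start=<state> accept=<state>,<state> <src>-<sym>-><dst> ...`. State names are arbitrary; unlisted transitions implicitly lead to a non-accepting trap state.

start=q0 accept=q12 q0-a->q1 q0-b->q2 q1-a->q3 q1-b->q4 q2-a->q4 q2-b->q5 q3-a->q6 q3-b->q7 q4-a->q7 q4-b->q8 q5-a->q8 q5-b->q9 q6-a->q6 q6-b->q6 q7-a->q6 q7-b->q10 q8-a->q10 q8-b->q11 q9-a->q11 q9-b->q0 q10-a->q6 q10-b->q12 q11-a->q12 q11-b->q1 q12-a->q6 q12-b->q3

Run two small machines in parallel and take their product. One (4 states) tracks the count of `a`s, saturating at 3; the other (4 states) tracks the input length modulo 4. Each combined state is a pair, one component from each; accept when both components accept. Equivalent product states are then merged.
A 13-state machine:
          a    b  
>  q0     q1   q2 
   q1     q3   q4 
   q2     q4   q5 
   q3     q6   q7 
   q4     q7   q8 
   q5     q8   q9 
   q6     q6   q6 
   q7     q6  q10 
   q8    q10  q11 
   q9    q11   q0 
   q10    q6  q12 
   q11   q12   q1 
 * q12    q6   q3 
(> = start, * = accepting)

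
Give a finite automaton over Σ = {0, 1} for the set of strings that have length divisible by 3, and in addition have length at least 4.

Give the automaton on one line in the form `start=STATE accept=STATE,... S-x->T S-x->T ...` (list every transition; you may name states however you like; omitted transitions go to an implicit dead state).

start=q0 accept=q6 q0-0->q1 q0-1->q1 q1-0->q2 q1-1->q2 q2-0->q3 q2-1->q3 q3-0->q4 q3-1->q4 q4-0->q5 q4-1->q5 q5-0->q6 q5-1->q6 q6-0->q4 q6-1->q4

Build one automaton per condition and run them in lockstep. One (3 states) tracks the input length modulo 3; the other (6 states) tracks the input length, saturating at 5. Each combined state is a pair, one component from each; accept when both components accept. Equivalent product states are then merged.
A 7-state machine:
        0   1  
>  q0   q1  q1 
   q1   q2  q2 
   q2   q3  q3 
   q3   q4  q4 
   q4   q5  q5 
   q5   q6  q6 
 * q6   q4  q4 
(> = start, * = accepting)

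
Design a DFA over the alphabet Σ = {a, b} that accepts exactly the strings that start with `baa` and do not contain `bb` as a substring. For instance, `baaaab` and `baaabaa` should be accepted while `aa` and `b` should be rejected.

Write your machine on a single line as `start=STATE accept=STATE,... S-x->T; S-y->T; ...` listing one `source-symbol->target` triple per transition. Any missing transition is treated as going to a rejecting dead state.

start=s0; accept=s6,s7; s0-a->s1; s0-b->s2; s1-a->s1; s1-b->s3; s2-a->s4; s2-b->s5; s3-a->s1; s3-b->s5; s4-a->s6; s4-b->s3; s5-a->s5; s5-b->s5; s6-a->s6; s6-b->s7; s7-a->s6; s7-b->s8; s8-a->s8; s8-b->s8

Run two small machines in parallel and take their product. The first has 5 states tracking whether the input so far still matches the prefix `baa`; the second has 3 states tracking partial matches of the forbidden pattern `bb`. A product state is a pair (one from each), accepting exactly when both do.
9 states suffice.
        a   b  
>  s0   s1  s2 
   s1   s1  s3 
   s2   s4  s5 
   s3   s1  s5 
   s4   s6  s3 
   s5   s5  s5 
 * s6   s6  s7 
 * s7   s6  s8 
   s8   s8  s8 
(> = start, * = accepting)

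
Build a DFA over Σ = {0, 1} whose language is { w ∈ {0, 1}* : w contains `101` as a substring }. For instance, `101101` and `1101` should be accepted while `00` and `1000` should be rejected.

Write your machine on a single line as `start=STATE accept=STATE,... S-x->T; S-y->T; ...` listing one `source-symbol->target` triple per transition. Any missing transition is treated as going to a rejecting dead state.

start=q0; accept=q3; q0-0->q0; q0-1->q1; q1-0->q2; q1-1->q1; q2-0->q0; q2-1->q3; q3-0->q3; q3-1->q3

Track how much of `101` has been matched so far: state q0 is no progress, q3 is the absorbing accept state reached once `101` has occurred. Intermediate states record partial matches; on a mismatch, fall back to the longest reusable overlap.
4 states suffice.
        0   1  
>  q0   q0  q1 
   q1   q2  q1 
   q2   q0  q3 
 * q3   q3  q3 
(> = start, * = accepting)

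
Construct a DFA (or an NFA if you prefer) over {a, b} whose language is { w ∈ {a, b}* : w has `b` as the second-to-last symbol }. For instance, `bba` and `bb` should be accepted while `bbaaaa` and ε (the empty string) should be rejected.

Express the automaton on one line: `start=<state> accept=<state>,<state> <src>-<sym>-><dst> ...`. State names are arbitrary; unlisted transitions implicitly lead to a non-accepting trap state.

start=q0 accept=q5,q6 q0-a->q1 q0-b->q2 q1-a->q3 q1-b->q4 q2-a->q5 q2-b->q6 q3-a->q3 q3-b->q4 q4-a->q5 q4-b->q6 q5-a->q3 q5-b->q4 q6-a->q5 q6-b->q6

Because acceptance depends on a position counted from the end, the machine has to buffer the most recent 2 symbols. Make each state the string of the last up-to-2 symbols read; on input `x` shift the window left and append `x`. Accept when the buffered window has length 2 and begins with `b`.
With 7 states:
        a   b  
>  q0   q1  q2 
   q1   q3  q4 
   q2   q5  q6 
   q3   q3  q4 
   q4   q5  q6 
 * q5   q3  q4 
 * q6   q5  q6 
(> = start, * = accepting)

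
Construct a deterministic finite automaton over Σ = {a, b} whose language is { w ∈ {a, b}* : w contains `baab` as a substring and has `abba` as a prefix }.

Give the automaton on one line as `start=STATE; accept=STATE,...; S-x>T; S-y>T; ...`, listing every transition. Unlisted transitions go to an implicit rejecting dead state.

start=q0; accept=q9; q0-a>q1; q0-b>q2; q1-a>q2; q1-b>q3; q2-a>q2; q2-b>q2; q3-a>q2; q3-b>q4; q4-a>q5; q4-b>q2; q5-a>q6; q5-b>q7; q6-a>q8; q6-b>q9; q7-a>q5; q7-b>q7; q8-a>q8; q8-b>q7; q9-a>q9; q9-b>q9

Handle the two conditions separately and then intersect. The first has 5 states tracking whether and how much of `baab` has been seen; the second has 6 states tracking whether the input so far still matches the prefix `abba`. A product state is a pair (one from each), accepting exactly when both do. Equivalent product states are then merged.
10 states suffice.
        a   b  
>  q0   q1  q2 
   q1   q2  q3 
   q2   q2  q2 
   q3   q2  q4 
   q4   q5  q2 
   q5   q6  q7 
   q6   q8  q9 
   q7   q5  q7 
   q8   q8  q7 
 * q9   q9  q9 
(> = start, * = accepting)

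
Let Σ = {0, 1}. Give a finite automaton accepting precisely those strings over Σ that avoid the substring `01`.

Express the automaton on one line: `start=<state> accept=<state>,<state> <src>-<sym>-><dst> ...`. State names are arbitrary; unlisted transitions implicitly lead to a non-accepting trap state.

This is the complement of 'contains `01`'. Use the same substring-matching states — S0 through S2 holding how much of `01` has just been matched — but flip the accepting set: everything except the trap S2 accepts.
With 3 states:
        0   1  
>* S0   S1  S0 
 * S1   S1  S2 
   S2   S2  S2 
(> = start, * = accepting)

start=S0 accept=S0,S1 S0-0->S1 S0-1->S0 S1-0->S1 S1-1->S2 S2-0->S2 S2-1->S2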